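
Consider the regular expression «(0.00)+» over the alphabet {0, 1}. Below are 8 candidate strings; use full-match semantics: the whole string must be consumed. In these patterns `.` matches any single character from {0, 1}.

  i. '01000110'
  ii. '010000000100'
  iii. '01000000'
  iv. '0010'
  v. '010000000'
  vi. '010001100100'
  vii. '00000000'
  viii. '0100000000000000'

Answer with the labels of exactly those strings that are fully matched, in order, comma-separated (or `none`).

i. '01000110' → no match — must end with '00'
ii. '010000000100' → match
iii. '01000000' → match
iv. '0010' → no match — must end with '00'
v. '010000000' → no match
vi. '010001100100' → no match
vii. '00000000' → match
viii → match

ii, iii, vii, viii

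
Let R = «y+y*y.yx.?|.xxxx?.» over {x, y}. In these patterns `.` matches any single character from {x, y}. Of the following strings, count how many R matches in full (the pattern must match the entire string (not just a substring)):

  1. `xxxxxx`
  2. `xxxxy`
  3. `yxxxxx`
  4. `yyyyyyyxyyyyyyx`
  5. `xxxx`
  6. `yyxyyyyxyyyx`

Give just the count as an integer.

3

1 → match
2 → match
3 → match
4 → no match
5 → no match
6 → no match
Total matched: 3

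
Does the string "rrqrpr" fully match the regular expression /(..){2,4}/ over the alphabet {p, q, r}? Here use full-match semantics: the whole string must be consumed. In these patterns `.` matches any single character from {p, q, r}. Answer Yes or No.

Yes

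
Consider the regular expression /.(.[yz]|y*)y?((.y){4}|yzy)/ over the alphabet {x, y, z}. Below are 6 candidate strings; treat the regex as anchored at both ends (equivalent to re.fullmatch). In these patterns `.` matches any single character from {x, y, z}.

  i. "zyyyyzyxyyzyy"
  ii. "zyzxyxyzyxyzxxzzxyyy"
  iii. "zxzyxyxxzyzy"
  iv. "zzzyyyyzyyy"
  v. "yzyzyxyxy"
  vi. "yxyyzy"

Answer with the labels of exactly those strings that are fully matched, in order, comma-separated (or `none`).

i → no match
ii → no match
iii → no match
iv → match
v → match
vi → match

iv, v, vi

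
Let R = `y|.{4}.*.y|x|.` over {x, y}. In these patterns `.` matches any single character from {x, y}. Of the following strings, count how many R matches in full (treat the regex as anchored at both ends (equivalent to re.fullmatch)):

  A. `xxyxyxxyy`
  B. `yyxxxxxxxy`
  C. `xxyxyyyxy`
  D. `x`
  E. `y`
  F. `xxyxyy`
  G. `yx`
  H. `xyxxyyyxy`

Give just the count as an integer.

A. `xxyxyxxyy` → match
B. `yyxxxxxxxy` → match
C. `xxyxyyyxy` → match
D. `x` → match
E. `y` → match
F. `xxyxyy` → match
G. `yx` → no match
H. `xyxxyyyxy` → match
Total matched: 7

7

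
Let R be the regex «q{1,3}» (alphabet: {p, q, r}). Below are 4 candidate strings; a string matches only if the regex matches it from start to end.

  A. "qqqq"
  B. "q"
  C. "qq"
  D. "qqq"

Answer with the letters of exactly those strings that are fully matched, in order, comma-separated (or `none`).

B, C, D

A. "qqqq" → no match
B. "q" → match
C. "qq" → match
D. "qqq" → match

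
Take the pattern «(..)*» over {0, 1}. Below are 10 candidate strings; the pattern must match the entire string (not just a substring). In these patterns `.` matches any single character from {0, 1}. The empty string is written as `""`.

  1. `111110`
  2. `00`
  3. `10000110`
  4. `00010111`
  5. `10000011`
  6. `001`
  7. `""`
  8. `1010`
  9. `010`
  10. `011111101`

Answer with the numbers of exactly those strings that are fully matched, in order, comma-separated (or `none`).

1, 2, 3, 4, 5, 7, 8

1. `111110` → match
2. `00` → match
3. `10000110` → match
4. `00010111` → match
5. `10000011` → match
6. `001` → no match
7. `""` → match
8. `1010` → match
9. `010` → no match
10. `011111101` → no match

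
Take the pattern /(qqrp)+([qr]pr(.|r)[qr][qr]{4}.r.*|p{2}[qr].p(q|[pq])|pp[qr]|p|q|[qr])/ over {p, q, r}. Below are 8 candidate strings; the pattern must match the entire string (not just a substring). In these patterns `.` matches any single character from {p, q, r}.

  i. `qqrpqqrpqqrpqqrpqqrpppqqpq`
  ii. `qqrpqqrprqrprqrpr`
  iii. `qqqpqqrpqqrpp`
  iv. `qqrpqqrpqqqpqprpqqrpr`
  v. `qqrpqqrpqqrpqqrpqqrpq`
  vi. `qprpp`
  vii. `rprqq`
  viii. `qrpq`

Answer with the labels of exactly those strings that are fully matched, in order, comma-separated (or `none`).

i, v

i → match
ii → no match
iii → no match — must start with `qqrp`
iv → no match
v → match
vi → no match — must start with `qqrp`
vii → no match — must start with `qqrp`
viii → no match — must start with `qqrp`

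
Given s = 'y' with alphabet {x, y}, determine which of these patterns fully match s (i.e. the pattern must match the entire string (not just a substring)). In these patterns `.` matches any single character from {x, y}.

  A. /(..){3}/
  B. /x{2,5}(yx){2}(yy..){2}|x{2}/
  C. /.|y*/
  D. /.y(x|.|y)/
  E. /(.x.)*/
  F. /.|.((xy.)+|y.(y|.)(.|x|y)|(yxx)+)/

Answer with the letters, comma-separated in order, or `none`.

C, F

A → no match
B → no match — must start with 'x'
C → match
D → no match
E → no match
F → match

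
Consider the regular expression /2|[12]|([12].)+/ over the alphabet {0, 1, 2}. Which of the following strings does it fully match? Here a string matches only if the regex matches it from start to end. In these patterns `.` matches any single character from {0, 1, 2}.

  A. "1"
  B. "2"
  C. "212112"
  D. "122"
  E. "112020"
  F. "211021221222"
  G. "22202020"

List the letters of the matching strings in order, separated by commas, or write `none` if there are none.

A → match
B → match
C → match
D → no match
E → match
F → match
G → match

A, B, C, E, F, G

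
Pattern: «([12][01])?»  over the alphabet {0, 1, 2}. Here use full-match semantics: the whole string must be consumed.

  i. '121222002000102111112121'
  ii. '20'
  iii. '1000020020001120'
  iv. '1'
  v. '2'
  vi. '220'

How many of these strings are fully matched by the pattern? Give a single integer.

i → no match
ii. '20' → match
iii → no match
iv. '1' → no match
v. '2' → no match
vi. '220' → no match
Total matched: 1

1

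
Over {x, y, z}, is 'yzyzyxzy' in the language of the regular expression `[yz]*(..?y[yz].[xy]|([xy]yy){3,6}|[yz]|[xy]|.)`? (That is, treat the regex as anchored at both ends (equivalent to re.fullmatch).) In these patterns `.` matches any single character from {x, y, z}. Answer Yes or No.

No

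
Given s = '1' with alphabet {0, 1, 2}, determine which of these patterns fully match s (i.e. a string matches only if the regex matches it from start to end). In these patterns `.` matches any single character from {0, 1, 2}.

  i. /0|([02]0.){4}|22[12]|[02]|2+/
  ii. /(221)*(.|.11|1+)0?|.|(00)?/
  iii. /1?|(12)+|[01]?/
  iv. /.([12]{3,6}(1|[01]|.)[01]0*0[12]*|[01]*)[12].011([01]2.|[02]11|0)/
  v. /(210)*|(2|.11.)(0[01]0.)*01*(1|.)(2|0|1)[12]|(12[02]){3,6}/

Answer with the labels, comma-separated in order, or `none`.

ii, iii

i → no match
ii → match
iii → match
iv → no match
v → no match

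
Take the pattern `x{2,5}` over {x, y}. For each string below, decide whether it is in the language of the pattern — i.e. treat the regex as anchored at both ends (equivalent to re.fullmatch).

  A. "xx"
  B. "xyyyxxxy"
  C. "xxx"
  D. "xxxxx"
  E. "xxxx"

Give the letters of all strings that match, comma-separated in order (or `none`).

A, C, D, E

A → match
B → no match — must end with "x"
C → match
D → match
E → match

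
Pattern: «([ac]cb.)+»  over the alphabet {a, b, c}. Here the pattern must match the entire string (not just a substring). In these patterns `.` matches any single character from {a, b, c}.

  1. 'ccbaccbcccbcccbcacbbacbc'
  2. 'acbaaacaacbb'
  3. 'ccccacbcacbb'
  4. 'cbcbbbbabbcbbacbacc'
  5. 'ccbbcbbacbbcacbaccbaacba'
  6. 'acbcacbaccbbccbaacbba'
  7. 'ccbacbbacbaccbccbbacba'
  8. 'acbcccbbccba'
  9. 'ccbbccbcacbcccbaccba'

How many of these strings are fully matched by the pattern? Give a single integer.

3

1 → match
2 → no match
3 → no match
4 → no match
5 → no match
6 → no match
7 → no match
8 → match
9 → match
Total matched: 3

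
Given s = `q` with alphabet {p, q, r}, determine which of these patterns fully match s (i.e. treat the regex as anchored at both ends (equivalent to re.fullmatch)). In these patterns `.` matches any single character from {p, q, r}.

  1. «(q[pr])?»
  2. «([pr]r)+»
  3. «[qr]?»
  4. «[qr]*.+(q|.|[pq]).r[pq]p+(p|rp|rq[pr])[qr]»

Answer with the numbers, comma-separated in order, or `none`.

1 → no match
2 → no match — must end with `r`
3 → match
4 → no match

3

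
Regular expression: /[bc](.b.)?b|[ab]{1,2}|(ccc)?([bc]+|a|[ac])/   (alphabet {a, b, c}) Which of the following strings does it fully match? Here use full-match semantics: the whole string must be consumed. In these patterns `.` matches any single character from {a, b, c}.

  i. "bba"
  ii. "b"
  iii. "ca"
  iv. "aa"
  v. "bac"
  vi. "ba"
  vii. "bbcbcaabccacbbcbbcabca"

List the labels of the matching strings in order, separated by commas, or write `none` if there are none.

i. "bba" → no match
ii. "b" → match
iii. "ca" → no match
iv. "aa" → match
v. "bac" → no match
vi. "ba" → match
vii → no match

ii, iv, vi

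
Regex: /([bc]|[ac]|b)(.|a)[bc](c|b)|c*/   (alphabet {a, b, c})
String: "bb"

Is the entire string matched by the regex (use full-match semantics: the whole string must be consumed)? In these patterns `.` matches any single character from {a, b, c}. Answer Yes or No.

No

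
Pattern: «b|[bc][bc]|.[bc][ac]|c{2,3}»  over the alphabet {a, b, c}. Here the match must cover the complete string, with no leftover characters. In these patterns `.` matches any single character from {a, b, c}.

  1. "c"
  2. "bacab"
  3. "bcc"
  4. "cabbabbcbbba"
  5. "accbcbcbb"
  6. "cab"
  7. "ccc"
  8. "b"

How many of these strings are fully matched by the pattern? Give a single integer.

1 → no match
2 → no match
3 → match
4 → no match
5 → no match
6 → no match
7 → match
8 → match
Total matched: 3

3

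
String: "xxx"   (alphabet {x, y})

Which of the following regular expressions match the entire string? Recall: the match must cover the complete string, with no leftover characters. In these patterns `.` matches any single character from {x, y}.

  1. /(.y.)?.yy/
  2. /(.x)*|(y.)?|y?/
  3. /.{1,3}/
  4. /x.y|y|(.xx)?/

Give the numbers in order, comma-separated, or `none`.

1 → no match — must end with "yy"
2 → no match
3 → match
4 → match

3, 4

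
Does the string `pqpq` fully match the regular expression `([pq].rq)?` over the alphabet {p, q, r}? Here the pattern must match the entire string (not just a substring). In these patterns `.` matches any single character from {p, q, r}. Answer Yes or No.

No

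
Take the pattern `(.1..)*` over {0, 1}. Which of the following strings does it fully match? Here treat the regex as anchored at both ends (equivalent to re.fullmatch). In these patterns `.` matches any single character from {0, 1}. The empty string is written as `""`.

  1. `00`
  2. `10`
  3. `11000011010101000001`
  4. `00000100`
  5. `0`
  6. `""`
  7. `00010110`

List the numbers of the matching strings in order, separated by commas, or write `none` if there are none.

6

1. `00` → no match
2. `10` → no match
3 → no match
4. `00000100` → no match
5. `0` → no match
6. `""` → match
7. `00010110` → no match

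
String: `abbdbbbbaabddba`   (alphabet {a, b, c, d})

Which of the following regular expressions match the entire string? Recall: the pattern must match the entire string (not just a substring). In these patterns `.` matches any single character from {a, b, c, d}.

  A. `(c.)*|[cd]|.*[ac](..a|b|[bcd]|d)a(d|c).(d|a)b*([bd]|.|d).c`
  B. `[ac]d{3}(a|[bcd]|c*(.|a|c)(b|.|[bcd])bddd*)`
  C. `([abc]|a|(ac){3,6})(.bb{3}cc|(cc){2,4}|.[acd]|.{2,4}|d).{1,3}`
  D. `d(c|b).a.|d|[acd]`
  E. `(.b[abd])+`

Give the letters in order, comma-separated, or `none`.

A → no match
B → no match
C → no match
D → no match
E → match

E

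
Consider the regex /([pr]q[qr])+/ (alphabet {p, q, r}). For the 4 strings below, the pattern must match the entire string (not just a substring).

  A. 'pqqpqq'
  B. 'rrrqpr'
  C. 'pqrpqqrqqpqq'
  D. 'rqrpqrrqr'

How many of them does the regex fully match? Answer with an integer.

A → match
B → no match
C → match
D → match
Total matched: 3

3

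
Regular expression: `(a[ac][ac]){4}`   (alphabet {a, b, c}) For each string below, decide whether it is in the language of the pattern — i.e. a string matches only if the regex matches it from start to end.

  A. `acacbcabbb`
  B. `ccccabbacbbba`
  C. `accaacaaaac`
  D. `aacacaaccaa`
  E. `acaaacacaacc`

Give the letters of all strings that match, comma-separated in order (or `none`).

A. `acacbcabbb` → no match
B → no match — must start with `a`
C. `accaacaaaac` → no match
D. `aacacaaccaa` → no match
E. `acaaacacaacc` → match

E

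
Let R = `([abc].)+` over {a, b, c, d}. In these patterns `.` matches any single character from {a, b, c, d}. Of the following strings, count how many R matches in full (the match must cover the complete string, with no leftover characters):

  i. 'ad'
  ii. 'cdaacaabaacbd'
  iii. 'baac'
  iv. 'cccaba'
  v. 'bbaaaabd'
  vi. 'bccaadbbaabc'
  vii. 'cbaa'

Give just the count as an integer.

6

i → match
ii → no match
iii → match
iv → match
v → match
vi → match
vii → match
Total matched: 6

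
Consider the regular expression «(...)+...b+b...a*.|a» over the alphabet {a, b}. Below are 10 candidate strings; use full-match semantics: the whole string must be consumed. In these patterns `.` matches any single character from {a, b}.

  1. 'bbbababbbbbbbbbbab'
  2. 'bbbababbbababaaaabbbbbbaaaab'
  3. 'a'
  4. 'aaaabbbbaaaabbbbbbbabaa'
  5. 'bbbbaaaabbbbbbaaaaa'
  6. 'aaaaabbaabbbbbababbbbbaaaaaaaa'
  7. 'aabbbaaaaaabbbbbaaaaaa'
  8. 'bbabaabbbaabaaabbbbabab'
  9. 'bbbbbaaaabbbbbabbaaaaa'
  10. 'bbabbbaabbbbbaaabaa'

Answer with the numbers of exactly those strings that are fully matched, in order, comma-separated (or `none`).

1 → match
2 → match
3. 'a' → match
4 → match
5 → match
6 → match
7 → match
8 → match
9 → match
10 → no match

1, 2, 3, 4, 5, 6, 7, 8, 9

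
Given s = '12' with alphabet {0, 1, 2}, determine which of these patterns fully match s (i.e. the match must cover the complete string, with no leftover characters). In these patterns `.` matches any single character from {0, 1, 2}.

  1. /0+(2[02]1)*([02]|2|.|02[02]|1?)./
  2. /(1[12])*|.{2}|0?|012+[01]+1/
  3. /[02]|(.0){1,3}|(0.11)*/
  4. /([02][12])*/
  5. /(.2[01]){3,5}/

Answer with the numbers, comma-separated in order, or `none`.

1 → no match — must start with '0'
2 → match
3 → no match
4 → no match
5 → no match

2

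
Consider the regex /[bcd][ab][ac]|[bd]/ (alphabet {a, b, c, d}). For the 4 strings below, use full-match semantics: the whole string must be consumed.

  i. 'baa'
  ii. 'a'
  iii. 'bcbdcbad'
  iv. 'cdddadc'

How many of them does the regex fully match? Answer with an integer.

1

i → match
ii → no match
iii → no match
iv → no match
Total matched: 1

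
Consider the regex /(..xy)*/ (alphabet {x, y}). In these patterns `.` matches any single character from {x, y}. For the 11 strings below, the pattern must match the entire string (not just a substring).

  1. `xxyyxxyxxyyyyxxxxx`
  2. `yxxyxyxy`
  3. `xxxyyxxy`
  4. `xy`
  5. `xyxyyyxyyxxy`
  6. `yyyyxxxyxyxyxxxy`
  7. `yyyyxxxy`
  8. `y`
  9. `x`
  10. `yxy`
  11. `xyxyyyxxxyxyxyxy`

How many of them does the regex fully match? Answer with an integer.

3

1 → no match
2 → match
3 → match
4 → no match
5 → match
6 → no match
7 → no match
8 → no match
9 → no match
10 → no match
11 → no match
Total matched: 3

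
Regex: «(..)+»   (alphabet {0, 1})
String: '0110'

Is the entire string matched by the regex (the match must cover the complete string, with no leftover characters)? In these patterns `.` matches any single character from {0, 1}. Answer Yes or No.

Yes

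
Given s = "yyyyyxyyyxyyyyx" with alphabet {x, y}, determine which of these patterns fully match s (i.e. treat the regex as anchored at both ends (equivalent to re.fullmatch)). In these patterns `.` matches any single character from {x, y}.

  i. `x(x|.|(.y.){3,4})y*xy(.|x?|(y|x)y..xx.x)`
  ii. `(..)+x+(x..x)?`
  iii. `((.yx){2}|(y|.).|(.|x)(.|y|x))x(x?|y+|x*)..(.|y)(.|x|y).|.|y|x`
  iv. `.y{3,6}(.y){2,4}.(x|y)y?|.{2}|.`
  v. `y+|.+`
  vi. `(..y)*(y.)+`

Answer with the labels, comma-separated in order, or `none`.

ii, iv, v

i → no match — must start with "x"
ii → match
iii → no match
iv → match
v → match
vi → no match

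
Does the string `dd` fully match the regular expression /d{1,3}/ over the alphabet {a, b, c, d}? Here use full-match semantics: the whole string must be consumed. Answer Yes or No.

Yes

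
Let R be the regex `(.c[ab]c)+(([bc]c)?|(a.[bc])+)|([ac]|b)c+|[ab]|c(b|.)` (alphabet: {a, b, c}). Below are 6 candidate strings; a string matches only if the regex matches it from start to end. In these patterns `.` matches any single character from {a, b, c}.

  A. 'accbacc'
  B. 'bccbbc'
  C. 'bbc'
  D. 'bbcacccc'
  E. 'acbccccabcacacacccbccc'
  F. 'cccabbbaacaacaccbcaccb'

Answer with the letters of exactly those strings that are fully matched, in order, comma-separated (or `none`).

none

A. 'accbacc' → no match
B. 'bccbbc' → no match
C. 'bbc' → no match
D. 'bbcacccc' → no match
E → no match
F → no match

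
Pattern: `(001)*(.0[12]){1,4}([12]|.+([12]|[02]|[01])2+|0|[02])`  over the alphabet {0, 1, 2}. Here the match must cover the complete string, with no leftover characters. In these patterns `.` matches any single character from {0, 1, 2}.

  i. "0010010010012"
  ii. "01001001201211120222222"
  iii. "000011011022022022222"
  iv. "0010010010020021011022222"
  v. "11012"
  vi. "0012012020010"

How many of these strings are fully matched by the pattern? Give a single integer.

i → match
ii → no match
iii → no match
iv → match
v → no match
vi → match
Total matched: 3

3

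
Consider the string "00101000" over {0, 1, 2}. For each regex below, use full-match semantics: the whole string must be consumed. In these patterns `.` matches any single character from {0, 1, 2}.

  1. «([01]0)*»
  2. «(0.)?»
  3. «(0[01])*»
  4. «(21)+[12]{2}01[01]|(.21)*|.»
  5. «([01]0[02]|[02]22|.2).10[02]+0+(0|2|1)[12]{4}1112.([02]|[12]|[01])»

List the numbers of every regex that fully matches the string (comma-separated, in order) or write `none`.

1

1 → match
2 → no match
3 → no match
4 → no match
5 → no match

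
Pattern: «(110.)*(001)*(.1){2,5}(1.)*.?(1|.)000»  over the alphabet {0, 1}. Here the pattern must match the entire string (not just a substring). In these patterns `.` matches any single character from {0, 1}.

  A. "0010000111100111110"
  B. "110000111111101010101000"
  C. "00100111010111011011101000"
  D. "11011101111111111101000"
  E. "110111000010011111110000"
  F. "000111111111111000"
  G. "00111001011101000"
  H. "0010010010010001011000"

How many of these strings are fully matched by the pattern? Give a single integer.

3

A → no match — must end with "000"
B → no match
C → match
D → match
E → match
F → no match
G → no match
H → no match
Total matched: 3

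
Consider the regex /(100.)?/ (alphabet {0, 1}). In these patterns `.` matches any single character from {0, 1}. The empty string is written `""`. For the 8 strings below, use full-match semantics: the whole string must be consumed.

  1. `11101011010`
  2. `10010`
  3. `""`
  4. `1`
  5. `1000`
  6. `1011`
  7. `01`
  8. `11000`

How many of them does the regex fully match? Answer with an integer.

1 → no match
2 → no match
3 → match
4 → no match
5 → match
6 → no match
7 → no match
8 → no match
Total matched: 2

2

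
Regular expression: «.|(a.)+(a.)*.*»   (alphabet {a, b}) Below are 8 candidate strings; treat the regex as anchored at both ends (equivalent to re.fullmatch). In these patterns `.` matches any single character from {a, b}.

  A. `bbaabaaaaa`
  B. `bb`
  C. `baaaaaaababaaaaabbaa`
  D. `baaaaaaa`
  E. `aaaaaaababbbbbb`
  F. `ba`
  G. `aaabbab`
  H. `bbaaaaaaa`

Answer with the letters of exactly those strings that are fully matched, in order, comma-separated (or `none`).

A → no match
B → no match
C → no match
D → no match
E → match
F → no match
G → match
H → no match

E, G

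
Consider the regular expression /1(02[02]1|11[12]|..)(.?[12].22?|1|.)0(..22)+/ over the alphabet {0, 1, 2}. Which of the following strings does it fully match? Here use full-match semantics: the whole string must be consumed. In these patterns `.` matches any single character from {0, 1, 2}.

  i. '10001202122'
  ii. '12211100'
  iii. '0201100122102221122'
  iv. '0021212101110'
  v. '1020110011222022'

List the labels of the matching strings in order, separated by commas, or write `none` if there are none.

none

i → no match
ii → no match — must end with '22'
iii → no match — must start with '1'
iv → no match — must start with '1'
v → no match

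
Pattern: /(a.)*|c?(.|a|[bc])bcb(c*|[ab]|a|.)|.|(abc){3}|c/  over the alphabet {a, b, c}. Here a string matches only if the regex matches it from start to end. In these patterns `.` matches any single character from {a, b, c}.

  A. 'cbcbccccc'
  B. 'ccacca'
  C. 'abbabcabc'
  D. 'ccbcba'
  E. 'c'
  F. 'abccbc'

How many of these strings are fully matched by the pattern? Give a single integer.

A → match
B → no match
C → no match
D → match
E → match
F → no match
Total matched: 3

3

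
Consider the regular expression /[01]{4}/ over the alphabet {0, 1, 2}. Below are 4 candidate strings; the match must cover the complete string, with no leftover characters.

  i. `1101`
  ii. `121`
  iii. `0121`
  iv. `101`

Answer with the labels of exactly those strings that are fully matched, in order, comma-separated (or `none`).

i → match
ii → no match
iii → no match
iv → no match

i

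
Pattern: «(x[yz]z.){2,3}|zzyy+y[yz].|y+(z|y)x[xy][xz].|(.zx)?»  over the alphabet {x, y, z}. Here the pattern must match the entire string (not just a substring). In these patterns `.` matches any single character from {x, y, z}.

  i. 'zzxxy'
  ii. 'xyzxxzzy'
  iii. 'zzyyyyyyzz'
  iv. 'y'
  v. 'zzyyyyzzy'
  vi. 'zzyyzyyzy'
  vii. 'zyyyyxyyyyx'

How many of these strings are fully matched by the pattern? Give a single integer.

2

i → no match
ii → match
iii → match
iv → no match
v → no match
vi → no match
vii → no match
Total matched: 2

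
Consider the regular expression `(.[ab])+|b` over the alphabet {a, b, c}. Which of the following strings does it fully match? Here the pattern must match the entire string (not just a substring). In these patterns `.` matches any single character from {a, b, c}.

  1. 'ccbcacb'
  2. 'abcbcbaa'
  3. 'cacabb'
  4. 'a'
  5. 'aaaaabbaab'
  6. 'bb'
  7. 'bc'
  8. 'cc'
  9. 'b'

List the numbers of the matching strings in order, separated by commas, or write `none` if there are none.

2, 3, 5, 6, 9

1 → no match
2 → match
3 → match
4 → no match
5 → match
6 → match
7 → no match
8 → no match
9 → match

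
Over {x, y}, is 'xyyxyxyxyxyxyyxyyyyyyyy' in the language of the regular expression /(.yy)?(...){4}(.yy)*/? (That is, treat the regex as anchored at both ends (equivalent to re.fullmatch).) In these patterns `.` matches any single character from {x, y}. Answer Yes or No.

No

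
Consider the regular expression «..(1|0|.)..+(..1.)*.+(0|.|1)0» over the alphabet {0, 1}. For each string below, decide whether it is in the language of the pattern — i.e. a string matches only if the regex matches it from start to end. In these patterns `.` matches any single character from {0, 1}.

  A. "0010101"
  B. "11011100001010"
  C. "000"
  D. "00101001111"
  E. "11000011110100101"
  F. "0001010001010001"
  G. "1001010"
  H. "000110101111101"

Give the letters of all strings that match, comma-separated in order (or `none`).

B

A → no match — must end with "0"
B → match
C → no match
D → no match — must end with "0"
E → no match — must end with "0"
F → no match — must end with "0"
G → no match
H → no match — must end with "0"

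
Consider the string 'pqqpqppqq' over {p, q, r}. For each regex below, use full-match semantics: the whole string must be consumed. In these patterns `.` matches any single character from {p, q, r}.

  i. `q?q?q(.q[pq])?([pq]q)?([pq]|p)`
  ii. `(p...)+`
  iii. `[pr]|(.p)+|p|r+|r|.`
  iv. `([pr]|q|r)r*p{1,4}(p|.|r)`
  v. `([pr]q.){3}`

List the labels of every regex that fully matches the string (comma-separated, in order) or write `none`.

v

i → no match
ii → no match
iii → no match
iv → no match
v → match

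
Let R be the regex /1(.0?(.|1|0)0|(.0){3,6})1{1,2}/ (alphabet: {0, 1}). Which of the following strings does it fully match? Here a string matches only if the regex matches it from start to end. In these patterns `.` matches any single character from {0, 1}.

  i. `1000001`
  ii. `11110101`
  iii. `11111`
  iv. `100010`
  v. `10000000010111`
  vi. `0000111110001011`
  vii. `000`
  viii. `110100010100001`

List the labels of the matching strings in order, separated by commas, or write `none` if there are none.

none

i → no match
ii → no match
iii → no match
iv → no match — must end with `1`
v → no match
vi → no match — must start with `1`
vii → no match — must start with `1`
viii → no match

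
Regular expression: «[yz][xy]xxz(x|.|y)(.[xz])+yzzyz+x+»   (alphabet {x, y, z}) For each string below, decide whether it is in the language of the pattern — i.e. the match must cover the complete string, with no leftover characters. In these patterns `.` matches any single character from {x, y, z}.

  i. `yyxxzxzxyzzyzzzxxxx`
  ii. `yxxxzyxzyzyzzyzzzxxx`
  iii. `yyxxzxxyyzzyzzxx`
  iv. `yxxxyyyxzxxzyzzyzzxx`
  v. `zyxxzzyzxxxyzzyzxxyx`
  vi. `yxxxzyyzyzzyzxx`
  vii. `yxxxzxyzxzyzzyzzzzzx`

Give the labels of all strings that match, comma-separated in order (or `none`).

i → match
ii → match
iii → no match
iv → no match
v → no match
vi → match
vii → match

i, ii, vi, vii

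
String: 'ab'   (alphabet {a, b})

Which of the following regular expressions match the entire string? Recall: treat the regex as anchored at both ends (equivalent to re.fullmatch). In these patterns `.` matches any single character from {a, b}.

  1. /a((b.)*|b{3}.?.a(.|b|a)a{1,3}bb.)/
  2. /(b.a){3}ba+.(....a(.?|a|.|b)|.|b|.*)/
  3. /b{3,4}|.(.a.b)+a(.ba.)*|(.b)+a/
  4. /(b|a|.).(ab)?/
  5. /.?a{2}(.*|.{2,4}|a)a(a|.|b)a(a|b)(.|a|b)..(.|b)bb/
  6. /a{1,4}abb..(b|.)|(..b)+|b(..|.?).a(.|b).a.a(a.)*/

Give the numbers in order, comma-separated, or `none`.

4

1 → no match
2 → no match — must start with 'b'
3 → no match
4 → match
5 → no match — must end with 'bb'
6 → no match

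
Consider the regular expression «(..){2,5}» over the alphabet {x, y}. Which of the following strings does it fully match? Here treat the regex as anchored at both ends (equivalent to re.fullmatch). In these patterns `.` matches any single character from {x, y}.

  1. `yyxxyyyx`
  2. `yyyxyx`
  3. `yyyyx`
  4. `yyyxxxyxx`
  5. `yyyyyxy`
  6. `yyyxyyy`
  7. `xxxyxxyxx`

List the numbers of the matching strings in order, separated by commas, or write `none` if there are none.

1, 2

1. `yyxxyyyx` → match
2. `yyyxyx` → match
3. `yyyyx` → no match
4. `yyyxxxyxx` → no match
5. `yyyyyxy` → no match
6. `yyyxyyy` → no match
7. `xxxyxxyxx` → no match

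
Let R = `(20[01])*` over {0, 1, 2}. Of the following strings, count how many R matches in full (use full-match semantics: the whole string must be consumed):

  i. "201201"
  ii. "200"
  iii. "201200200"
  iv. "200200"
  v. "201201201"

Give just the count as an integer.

i → match
ii → match
iii → match
iv → match
v → match
Total matched: 5

5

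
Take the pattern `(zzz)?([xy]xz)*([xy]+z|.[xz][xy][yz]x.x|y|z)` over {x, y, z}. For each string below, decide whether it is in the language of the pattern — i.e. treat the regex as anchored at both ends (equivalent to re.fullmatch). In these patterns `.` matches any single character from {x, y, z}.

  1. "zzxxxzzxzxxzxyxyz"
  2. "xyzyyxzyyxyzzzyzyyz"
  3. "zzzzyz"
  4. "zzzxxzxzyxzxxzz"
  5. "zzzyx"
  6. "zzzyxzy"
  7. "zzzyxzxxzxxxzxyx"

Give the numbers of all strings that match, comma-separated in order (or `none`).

6, 7

1 → no match
2 → no match
3 → no match
4 → no match
5 → no match
6 → match
7 → match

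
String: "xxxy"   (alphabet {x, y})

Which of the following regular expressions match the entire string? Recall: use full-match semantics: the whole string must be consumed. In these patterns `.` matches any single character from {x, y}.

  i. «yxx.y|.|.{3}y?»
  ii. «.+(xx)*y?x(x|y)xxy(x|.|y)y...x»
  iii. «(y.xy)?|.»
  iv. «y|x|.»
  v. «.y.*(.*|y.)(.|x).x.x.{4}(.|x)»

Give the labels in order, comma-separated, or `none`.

i

i → match
ii → no match — must end with "x"
iii → no match
iv → no match
v → no match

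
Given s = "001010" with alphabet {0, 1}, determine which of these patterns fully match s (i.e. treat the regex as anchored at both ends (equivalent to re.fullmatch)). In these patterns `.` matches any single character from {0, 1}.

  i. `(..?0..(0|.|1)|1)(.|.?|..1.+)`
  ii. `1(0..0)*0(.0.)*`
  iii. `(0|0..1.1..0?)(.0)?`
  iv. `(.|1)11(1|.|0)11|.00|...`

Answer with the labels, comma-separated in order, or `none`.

i → match
ii → no match — must start with "1"
iii → no match
iv → no match

i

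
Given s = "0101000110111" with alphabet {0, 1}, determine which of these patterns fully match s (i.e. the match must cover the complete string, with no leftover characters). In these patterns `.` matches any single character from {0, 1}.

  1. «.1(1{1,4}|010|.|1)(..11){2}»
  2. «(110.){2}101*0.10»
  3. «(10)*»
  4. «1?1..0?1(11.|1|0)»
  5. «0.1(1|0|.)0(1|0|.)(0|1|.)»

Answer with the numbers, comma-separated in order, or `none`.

1

1 → match
2 → no match — must start with "110"
3 → no match
4 → no match
5 → no match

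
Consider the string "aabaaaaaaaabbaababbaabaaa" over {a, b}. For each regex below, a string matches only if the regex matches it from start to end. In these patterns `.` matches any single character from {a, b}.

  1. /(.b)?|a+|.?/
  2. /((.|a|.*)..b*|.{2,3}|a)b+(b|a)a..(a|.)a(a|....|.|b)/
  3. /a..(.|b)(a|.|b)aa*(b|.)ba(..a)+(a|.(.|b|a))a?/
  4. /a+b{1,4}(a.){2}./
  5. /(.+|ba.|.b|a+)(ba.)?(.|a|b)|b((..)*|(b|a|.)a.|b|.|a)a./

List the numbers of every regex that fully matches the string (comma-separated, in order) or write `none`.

1 → no match
2 → match
3 → match
4 → no match
5 → match

2, 3, 5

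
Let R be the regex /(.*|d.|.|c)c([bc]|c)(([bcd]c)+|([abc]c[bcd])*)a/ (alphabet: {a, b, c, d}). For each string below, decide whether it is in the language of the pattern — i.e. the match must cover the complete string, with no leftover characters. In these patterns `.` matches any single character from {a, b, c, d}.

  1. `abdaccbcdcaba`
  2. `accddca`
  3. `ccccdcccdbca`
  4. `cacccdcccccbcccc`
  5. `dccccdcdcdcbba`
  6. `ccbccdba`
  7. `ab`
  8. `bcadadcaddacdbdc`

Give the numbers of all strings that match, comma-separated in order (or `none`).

none

1 → no match
2. `accddca` → no match
3. `ccccdcccdbca` → no match
4 → no match — must end with `a`
5 → no match
6. `ccbccdba` → no match
7. `ab` → no match — must end with `a`
8 → no match — must end with `a`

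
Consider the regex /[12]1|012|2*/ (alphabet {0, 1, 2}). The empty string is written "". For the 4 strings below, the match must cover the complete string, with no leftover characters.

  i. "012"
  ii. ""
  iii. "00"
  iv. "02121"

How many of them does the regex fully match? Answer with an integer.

2

i → match
ii → match
iii → no match
iv → no match
Total matched: 2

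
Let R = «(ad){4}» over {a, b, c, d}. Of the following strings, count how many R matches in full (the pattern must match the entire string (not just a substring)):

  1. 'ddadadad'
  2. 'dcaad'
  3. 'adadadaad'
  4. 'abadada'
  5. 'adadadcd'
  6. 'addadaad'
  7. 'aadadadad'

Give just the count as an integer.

1. 'ddadadad' → no match — must start with 'ad'
2. 'dcaad' → no match — must start with 'ad'
3. 'adadadaad' → no match
4. 'abadada' → no match — must start with 'ad'
5. 'adadadcd' → no match — must end with 'ad'
6. 'addadaad' → no match
7. 'aadadadad' → no match — must start with 'ad'
Total matched: 0

0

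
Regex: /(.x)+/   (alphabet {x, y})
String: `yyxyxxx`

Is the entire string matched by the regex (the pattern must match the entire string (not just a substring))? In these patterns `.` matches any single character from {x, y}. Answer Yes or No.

No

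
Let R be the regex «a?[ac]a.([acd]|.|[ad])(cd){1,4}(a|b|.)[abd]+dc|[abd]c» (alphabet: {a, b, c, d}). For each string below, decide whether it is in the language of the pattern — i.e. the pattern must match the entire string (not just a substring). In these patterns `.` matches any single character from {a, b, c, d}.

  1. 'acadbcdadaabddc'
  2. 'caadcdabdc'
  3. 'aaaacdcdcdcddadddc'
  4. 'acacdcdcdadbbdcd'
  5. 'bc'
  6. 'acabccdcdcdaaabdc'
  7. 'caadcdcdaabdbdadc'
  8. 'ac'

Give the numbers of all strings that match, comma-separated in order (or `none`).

1, 2, 3, 5, 6, 7, 8

1 → match
2 → match
3 → match
4 → no match
5 → match
6 → match
7 → match
8 → match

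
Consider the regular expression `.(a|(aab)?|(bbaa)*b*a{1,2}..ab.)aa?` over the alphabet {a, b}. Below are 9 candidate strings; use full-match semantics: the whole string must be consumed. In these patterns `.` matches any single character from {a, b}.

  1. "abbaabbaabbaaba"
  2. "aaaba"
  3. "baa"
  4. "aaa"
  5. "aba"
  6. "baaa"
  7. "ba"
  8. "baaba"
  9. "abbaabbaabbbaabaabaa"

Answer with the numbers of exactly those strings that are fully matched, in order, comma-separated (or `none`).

2, 3, 4, 6, 7, 8, 9

1 → no match
2 → match
3 → match
4 → match
5 → no match
6 → match
7 → match
8 → match
9 → match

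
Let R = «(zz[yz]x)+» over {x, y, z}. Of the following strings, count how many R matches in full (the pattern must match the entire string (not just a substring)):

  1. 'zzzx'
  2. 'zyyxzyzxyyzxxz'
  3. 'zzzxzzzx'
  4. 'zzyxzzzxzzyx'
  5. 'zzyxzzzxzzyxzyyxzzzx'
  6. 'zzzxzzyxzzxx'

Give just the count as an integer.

1. 'zzzx' → match
2 → no match — must start with 'zz'
3. 'zzzxzzzx' → match
4. 'zzyxzzzxzzyx' → match
5 → no match
6. 'zzzxzzyxzzxx' → no match
Total matched: 3

3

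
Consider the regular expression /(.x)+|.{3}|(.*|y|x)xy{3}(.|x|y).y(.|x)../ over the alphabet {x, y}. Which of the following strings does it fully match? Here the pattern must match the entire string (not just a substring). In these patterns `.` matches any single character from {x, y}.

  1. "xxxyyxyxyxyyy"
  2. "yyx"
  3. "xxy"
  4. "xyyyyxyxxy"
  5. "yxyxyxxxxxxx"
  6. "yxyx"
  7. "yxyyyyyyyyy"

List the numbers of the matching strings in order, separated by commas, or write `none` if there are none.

2, 3, 4, 5, 6, 7

1 → no match
2 → match
3 → match
4 → match
5 → match
6 → match
7 → match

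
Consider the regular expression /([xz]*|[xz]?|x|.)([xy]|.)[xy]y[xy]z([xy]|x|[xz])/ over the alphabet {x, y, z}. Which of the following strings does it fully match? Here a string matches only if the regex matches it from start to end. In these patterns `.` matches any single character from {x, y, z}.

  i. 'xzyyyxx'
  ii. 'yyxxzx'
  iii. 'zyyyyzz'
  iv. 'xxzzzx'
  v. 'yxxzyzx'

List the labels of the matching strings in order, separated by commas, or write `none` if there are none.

i. 'xzyyyxx' → no match
ii. 'yyxxzx' → no match
iii. 'zyyyyzz' → match
iv. 'xxzzzx' → no match
v. 'yxxzyzx' → no match

iii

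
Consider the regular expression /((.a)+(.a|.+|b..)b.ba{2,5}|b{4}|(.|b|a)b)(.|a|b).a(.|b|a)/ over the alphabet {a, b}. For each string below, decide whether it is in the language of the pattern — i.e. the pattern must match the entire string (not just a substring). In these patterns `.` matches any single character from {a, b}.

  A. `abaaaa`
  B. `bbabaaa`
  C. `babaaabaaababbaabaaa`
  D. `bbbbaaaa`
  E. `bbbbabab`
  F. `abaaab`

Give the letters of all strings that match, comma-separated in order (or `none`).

A → match
B → no match
C → no match
D → match
E → match
F → match

A, D, E, F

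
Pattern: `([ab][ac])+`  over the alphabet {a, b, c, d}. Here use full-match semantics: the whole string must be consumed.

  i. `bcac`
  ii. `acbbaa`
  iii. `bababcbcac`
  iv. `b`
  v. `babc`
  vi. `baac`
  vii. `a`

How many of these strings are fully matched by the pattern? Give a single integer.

4

i. `bcac` → match
ii. `acbbaa` → no match
iii. `bababcbcac` → match
iv. `b` → no match
v. `babc` → match
vi. `baac` → match
vii. `a` → no match
Total matched: 4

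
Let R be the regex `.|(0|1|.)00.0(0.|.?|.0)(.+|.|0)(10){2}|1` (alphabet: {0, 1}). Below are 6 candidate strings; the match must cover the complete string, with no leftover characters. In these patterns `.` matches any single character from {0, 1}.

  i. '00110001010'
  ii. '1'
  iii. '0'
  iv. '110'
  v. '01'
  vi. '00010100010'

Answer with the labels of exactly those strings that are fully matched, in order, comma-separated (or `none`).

i → no match
ii → match
iii → match
iv → no match
v → no match
vi → no match

ii, iii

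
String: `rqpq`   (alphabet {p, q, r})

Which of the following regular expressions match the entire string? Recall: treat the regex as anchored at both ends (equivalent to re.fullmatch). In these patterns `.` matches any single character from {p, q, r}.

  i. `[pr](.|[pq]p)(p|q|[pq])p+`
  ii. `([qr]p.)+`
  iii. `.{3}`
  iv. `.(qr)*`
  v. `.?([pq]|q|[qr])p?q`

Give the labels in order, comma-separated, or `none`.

v

i → no match — must end with `p`
ii → no match
iii → no match
iv → no match
v → match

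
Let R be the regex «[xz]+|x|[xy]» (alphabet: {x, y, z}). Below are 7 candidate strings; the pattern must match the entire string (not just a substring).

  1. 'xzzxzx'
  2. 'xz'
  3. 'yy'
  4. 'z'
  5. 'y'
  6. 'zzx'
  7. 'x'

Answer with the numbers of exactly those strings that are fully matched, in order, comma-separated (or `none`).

1, 2, 4, 5, 6, 7

1 → match
2 → match
3 → no match
4 → match
5 → match
6 → match
7 → match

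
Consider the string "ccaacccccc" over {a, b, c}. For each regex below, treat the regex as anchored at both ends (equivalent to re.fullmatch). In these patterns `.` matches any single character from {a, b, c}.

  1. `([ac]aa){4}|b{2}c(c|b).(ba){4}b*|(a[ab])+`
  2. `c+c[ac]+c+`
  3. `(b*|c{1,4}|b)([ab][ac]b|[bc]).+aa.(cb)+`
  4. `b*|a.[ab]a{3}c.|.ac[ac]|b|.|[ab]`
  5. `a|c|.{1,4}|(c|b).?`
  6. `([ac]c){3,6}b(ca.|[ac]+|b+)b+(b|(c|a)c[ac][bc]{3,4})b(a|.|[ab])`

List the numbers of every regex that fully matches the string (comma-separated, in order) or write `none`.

1 → no match
2 → match
3 → no match — must end with "cb"
4 → no match
5 → no match
6 → no match

2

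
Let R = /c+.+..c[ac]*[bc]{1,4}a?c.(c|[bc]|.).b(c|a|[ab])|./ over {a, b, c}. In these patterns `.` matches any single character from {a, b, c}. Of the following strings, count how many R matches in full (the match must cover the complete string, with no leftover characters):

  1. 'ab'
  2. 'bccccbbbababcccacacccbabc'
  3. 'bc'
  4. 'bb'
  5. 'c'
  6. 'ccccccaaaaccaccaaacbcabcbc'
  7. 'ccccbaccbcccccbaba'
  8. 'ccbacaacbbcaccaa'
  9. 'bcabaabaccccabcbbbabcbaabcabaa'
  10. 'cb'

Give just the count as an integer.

1. 'ab' → no match
2 → no match
3. 'bc' → no match
4. 'bb' → no match
5. 'c' → match
6 → match
7 → match
8 → no match
9 → no match
10. 'cb' → no match
Total matched: 3

3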